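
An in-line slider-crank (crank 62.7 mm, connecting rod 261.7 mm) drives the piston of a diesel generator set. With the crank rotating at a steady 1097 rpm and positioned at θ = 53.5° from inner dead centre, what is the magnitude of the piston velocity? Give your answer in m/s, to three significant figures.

ω = 2π·1097/60 = 114.9 rad/s
For an in-line slider-crank, x = r cosθ + √(L² − r² sin²θ), so v = −rω sinθ·[1 + r cosθ/√(L² − r² sin²θ)].
With r = 0.0627 m, L = 0.2617 m, θ = 53.5°: √(L² − r² sin²θ) = 0.2568 m.
v = −0.0627·114.9·0.80386·[1 + 0.0627·0.59482/0.2568] = -6.6309 m/s.
|v| = 6.6309 m/s.

6.63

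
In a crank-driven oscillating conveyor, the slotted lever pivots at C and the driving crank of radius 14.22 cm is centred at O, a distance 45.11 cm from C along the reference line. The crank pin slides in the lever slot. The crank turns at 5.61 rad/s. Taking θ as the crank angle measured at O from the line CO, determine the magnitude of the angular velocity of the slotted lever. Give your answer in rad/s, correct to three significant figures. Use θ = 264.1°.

ω = 5.61 rad/s
Crank pin A relative to C: A = (d + r cosθ, r sinθ); lever angle φ = atan2(r sinθ, d + r cosθ).
Differentiating tanφ: φ̇ = rω(d cosθ + r)/(d² + r² + 2dr cosθ).
d² + r² + 2dr cosθ = |CA|² = 0.210525 m²;  d cosθ + r = +0.09583 m.
|ω_lever| = |0.1422·5.61·+0.09583| / 0.210525 = 0.36313 rad/s.

0.363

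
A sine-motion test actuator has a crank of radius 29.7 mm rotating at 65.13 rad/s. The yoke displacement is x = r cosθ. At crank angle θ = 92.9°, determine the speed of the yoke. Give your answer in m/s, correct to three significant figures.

1.93

ω = 65.13 rad/s
x = r cosθ ⇒ ẋ = −rω sinθ.
|v| = rω|sinθ| = 0.0297·65.13·|sin 92.9°| = 1.9319 m/s.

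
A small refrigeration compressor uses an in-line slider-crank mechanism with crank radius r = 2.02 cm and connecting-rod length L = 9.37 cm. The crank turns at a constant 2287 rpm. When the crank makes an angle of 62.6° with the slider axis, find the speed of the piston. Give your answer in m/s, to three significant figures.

4.73

ω = 2π·2287/60 = 239.5 rad/s
For an in-line slider-crank, x = r cosθ + √(L² − r² sin²θ), so v = −rω sinθ·[1 + r cosθ/√(L² − r² sin²θ)].
With r = 0.0202 m, L = 0.0937 m, θ = 62.6°: √(L² − r² sin²θ) = 0.091968 m.
v = −0.0202·239.5·0.88782·[1 + 0.0202·0.46020/0.091968] = -4.7292 m/s.
|v| = 4.7292 m/s.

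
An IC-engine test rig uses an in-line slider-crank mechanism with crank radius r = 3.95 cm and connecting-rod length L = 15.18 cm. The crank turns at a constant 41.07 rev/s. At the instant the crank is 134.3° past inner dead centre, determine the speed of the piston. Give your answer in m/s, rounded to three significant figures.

5.95

ω = 2π·41.1 = 258.1 rad/s
For an in-line slider-crank, x = r cosθ + √(L² − r² sin²θ), so v = −rω sinθ·[1 + r cosθ/√(L² − r² sin²θ)].
With r = 0.0395 m, L = 0.1518 m, θ = 134.3°: √(L² − r² sin²θ) = 0.14914 m.
v = −0.0395·258.1·0.71569·[1 + 0.0395·-0.69842/0.14914] = -5.9457 m/s.
|v| = 5.9457 m/s.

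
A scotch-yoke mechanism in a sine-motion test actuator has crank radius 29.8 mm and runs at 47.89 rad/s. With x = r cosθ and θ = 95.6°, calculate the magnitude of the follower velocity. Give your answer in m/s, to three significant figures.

ω = 47.89 rad/s
x = r cosθ ⇒ ẋ = −rω sinθ.
|v| = rω|sinθ| = 0.0298·47.89·|sin 95.6°| = 1.4203 m/s.

1.42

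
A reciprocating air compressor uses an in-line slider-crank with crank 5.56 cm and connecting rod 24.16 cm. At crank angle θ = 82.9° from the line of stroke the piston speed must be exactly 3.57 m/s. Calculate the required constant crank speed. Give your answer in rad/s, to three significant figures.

62.9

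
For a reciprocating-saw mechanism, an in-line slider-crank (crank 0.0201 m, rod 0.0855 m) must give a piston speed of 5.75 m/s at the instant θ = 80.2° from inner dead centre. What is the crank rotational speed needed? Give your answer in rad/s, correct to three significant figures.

279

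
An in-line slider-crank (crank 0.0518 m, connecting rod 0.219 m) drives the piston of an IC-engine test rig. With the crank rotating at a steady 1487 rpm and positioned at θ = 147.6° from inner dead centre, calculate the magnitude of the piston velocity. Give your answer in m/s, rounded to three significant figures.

ω = 2π·1487/60 = 155.7 rad/s
For an in-line slider-crank, x = r cosθ + √(L² − r² sin²θ), so v = −rω sinθ·[1 + r cosθ/√(L² − r² sin²θ)].
With r = 0.0518 m, L = 0.219 m, θ = 147.6°: √(L² − r² sin²θ) = 0.21723 m.
v = −0.0518·155.7·0.53583·[1 + 0.0518·-0.84433/0.21723] = -3.4519 m/s.
|v| = 3.4519 m/s.

3.45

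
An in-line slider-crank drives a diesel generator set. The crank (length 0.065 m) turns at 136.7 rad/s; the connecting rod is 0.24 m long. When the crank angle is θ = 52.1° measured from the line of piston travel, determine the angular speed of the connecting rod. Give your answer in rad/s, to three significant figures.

23.3

ω = 136.7 rad/s
The rod makes angle φ with the slider axis where L sinφ = r sinθ; differentiating, L cosφ·φ̇ = r ω cosθ.
L cosφ = √(L² − r² sin²θ) = 0.23446 m.
|ω_rod| = r ω |cosθ| / √(L² − r² sin²θ) = 0.065·136.7·0.61429/0.23446 = 23.28 rad/s.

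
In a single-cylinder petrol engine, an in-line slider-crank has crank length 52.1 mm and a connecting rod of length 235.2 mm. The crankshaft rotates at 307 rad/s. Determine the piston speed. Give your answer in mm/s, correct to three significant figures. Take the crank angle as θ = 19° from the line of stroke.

6300

ω = 307 rad/s
For an in-line slider-crank, x = r cosθ + √(L² − r² sin²θ), so v = −rω sinθ·[1 + r cosθ/√(L² − r² sin²θ)].
With r = 0.0521 m, L = 0.2352 m, θ = 19°: √(L² − r² sin²θ) = 0.23459 m.
v = −0.0521·307·0.32557·[1 + 0.0521·0.94552/0.23459] = -6.3009 m/s.
|v| = 6.3009 m/s = 6300.9 mm/s.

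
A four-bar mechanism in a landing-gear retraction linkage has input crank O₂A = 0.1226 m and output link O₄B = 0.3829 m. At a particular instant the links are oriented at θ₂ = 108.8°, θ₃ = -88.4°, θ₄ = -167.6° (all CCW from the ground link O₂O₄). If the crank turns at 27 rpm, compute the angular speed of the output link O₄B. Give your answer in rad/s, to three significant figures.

0.273

ω₂ = 2.827 rad/s (from 27 rpm).
Differentiating the loop-closure r₂e^{iθ₂}+r₃e^{iθ₃}=r₁+r₄e^{iθ₄} gives r₂ω₂e^{iθ₂}+r₃ω₃e^{iθ₃}=r₄ω₄e^{iθ₄}.
Eliminating the other unknown: ω₄ = r₂ω₂ sin(θ₂−θ₃) / [r₄ sin(θ₄−θ₃)].
Numerator sine = -0.29571; denominator sine = -0.98229.
Result = 0.1226·2.827·(-0.29571) / (0.3829·(-0.98229)) = +0.27253 rad/s; magnitude 0.27253 rad/s.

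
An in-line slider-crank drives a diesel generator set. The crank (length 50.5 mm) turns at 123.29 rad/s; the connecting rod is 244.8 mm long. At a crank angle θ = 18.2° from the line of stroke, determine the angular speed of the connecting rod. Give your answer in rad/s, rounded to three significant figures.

ω = 123.3 rad/s
The rod makes angle φ with the slider axis where L sinφ = r sinθ; differentiating, L cosφ·φ̇ = r ω cosθ.
L cosφ = √(L² − r² sin²θ) = 0.24429 m.
|ω_rod| = r ω |cosθ| / √(L² − r² sin²θ) = 0.0505·123.3·0.94997/0.24429 = 24.212 rad/s.

24.2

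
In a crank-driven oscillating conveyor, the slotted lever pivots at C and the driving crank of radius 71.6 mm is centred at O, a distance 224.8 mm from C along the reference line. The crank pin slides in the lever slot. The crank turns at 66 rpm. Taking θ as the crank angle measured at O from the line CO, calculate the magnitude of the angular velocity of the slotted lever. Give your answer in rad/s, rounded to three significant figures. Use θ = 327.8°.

1.56

ω = 6.912 rad/s (from 66 rpm).
Crank pin A relative to C: A = (d + r cosθ, r sinθ); lever angle φ = atan2(r sinθ, d + r cosθ).
Differentiating tanφ: φ̇ = rω(d cosθ + r)/(d² + r² + 2dr cosθ).
d² + r² + 2dr cosθ = |CA|² = 0.0829017 m²;  d cosθ + r = +0.26182 m.
|ω_lever| = |0.0716·6.912·+0.26182| / 0.0829017 = 1.5629 rad/s.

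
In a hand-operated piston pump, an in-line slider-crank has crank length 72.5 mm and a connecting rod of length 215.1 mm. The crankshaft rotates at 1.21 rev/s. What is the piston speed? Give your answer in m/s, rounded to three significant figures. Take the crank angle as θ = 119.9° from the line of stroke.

ω = 2π·1.21 = 7.603 rad/s
For an in-line slider-crank, x = r cosθ + √(L² − r² sin²θ), so v = −rω sinθ·[1 + r cosθ/√(L² − r² sin²θ)].
With r = 0.0725 m, L = 0.2151 m, θ = 119.9°: √(L² − r² sin²θ) = 0.20571 m.
v = −0.0725·7.603·0.86690·[1 + 0.0725·-0.49849/0.20571] = -0.39388 m/s.
|v| = 0.39388 m/s.

0.394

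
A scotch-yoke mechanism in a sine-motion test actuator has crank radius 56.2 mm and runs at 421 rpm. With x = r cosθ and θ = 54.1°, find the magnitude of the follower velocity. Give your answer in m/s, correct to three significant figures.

2.01

ω = 44.09 rad/s (from 421 rpm).
x = r cosθ ⇒ ẋ = −rω sinθ.
|v| = rω|sinθ| = 0.0562·44.09·|sin 54.1°| = 2.007 m/s.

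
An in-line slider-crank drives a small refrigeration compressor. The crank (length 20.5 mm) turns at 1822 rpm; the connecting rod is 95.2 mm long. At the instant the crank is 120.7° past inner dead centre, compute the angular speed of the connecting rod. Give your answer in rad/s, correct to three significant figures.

21.3

ω = 190.8 rad/s (converted from 1822 rpm).
The rod makes angle φ with the slider axis where L sinφ = r sinθ; differentiating, L cosφ·φ̇ = r ω cosθ.
L cosφ = √(L² − r² sin²θ) = 0.093554 m.
|ω_rod| = r ω |cosθ| / √(L² − r² sin²θ) = 0.0205·190.8·0.51054/0.093554 = 21.345 rad/s.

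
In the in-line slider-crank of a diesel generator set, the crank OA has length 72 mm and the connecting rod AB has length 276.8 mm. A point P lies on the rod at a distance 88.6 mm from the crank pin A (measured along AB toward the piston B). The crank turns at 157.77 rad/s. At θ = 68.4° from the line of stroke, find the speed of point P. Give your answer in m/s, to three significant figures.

11.3

ω = 157.8 rad/s.  Crank-pin speed |V_A| = rω = 11.359 m/s, perpendicular to OA.
Rod angle: sinφ = −(r/L) sinθ ⇒ φ = -13.996°; ω_rod = −rω cosθ/√(L²−r²sin²θ) = -15.569 rad/s.
V_P = V_A + ω_rod × AP, with AP = 0.0886 m along the rod.
Components: V_Px = −rω sinθ − a·ω_rod·sinφ = -10.895 m/s;  V_Py = rω cosθ + a·ω_rod·cosφ = +2.8432 m/s.
|V_P| = √(V_Px² + V_Py²) = 11.26 m/s.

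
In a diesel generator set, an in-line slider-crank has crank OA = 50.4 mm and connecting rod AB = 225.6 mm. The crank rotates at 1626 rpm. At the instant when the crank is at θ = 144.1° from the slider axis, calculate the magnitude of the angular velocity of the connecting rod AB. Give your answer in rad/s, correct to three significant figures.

ω = 170.3 rad/s (converted from 1626 rpm).
The rod makes angle φ with the slider axis where L sinφ = r sinθ; differentiating, L cosφ·φ̇ = r ω cosθ.
L cosφ = √(L² − r² sin²θ) = 0.22366 m.
|ω_rod| = r ω |cosθ| / √(L² − r² sin²θ) = 0.0504·170.3·0.81004/0.22366 = 31.082 rad/s.

31.1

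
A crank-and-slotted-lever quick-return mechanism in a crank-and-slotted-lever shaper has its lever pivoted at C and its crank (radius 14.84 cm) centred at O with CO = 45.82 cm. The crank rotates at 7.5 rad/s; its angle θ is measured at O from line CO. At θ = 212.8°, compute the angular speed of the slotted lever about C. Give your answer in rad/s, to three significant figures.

ω = 7.5 rad/s
Crank pin A relative to C: A = (d + r cosθ, r sinθ); lever angle φ = atan2(r sinθ, d + r cosθ).
Differentiating tanφ: φ̇ = rω(d cosθ + r)/(d² + r² + 2dr cosθ).
d² + r² + 2dr cosθ = |CA|² = 0.117658 m²;  d cosθ + r = -0.23675 m.
|ω_lever| = |0.1484·7.5·-0.23675| / 0.117658 = 2.2395 rad/s.

2.24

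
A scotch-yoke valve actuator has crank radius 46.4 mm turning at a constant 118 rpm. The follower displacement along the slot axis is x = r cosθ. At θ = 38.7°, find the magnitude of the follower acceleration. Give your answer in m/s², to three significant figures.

5.53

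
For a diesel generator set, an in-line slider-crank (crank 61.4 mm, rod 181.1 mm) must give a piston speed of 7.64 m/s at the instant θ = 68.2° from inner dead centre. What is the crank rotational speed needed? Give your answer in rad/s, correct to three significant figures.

118

For an in-line slider-crank, |v_piston| = rω|sinθ|·[1 + r cosθ/√(L² − r² sin²θ)].
With r = 0.0614 m, L = 0.1811 m, θ = 68.2°: the bracketed kinematic factor |dx/dθ| = 0.064571 m.
ω = v/|dx/dθ| = 7.64/0.064571 = 118.32 rad/s.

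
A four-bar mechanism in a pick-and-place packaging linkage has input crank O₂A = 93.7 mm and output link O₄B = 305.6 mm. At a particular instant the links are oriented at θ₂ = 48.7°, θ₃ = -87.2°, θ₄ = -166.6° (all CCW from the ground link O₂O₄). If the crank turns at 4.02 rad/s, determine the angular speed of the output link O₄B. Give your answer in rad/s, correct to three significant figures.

0.873

ω₂ = 4.02 rad/s
Differentiating the loop-closure r₂e^{iθ₂}+r₃e^{iθ₃}=r₁+r₄e^{iθ₄} gives r₂ω₂e^{iθ₂}+r₃ω₃e^{iθ₃}=r₄ω₄e^{iθ₄}.
Eliminating the other unknown: ω₄ = r₂ω₂ sin(θ₂−θ₃) / [r₄ sin(θ₄−θ₃)].
Numerator sine = +0.69591; denominator sine = -0.98294.
Result = 0.0937·4.02·(+0.69591) / (0.3056·(-0.98294)) = -0.87265 rad/s; magnitude 0.87265 rad/s.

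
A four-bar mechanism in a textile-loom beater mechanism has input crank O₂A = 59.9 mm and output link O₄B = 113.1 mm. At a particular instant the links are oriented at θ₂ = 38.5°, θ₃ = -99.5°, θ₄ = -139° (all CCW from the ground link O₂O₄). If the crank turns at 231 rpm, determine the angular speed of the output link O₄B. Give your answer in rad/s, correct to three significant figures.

13.5

ω₂ = 24.19 rad/s (from 231 rpm).
Differentiating the loop-closure r₂e^{iθ₂}+r₃e^{iθ₃}=r₁+r₄e^{iθ₄} gives r₂ω₂e^{iθ₂}+r₃ω₃e^{iθ₃}=r₄ω₄e^{iθ₄}.
Eliminating the other unknown: ω₄ = r₂ω₂ sin(θ₂−θ₃) / [r₄ sin(θ₄−θ₃)].
Numerator sine = +0.66913; denominator sine = -0.63608.
Result = 0.0599·24.19·(+0.66913) / (0.1131·(-0.63608)) = -13.477 rad/s; magnitude 13.477 rad/s.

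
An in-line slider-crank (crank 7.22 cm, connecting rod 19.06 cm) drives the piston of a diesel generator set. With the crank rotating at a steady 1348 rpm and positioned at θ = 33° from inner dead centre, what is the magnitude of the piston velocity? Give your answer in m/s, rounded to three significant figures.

7.35

ω = 2π·1348/60 = 141.2 rad/s
For an in-line slider-crank, x = r cosθ + √(L² − r² sin²θ), so v = −rω sinθ·[1 + r cosθ/√(L² − r² sin²θ)].
With r = 0.0722 m, L = 0.1906 m, θ = 33°: √(L² − r² sin²θ) = 0.1865 m.
v = −0.0722·141.2·0.54464·[1 + 0.0722·0.83867/0.1865] = -7.3532 m/s.
|v| = 7.3532 m/s.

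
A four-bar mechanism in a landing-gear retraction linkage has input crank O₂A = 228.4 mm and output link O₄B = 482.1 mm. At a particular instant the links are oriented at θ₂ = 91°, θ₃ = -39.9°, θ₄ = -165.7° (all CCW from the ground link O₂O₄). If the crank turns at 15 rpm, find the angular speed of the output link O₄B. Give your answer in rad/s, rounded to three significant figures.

0.694

ω₂ = 1.571 rad/s (from 15 rpm).
Differentiating the loop-closure r₂e^{iθ₂}+r₃e^{iθ₃}=r₁+r₄e^{iθ₄} gives r₂ω₂e^{iθ₂}+r₃ω₃e^{iθ₃}=r₄ω₄e^{iθ₄}.
Eliminating the other unknown: ω₄ = r₂ω₂ sin(θ₂−θ₃) / [r₄ sin(θ₄−θ₃)].
Numerator sine = +0.75585; denominator sine = -0.81106.
Result = 0.2284·1.571·(+0.75585) / (0.4821·(-0.81106)) = -0.69352 rad/s; magnitude 0.69352 rad/s.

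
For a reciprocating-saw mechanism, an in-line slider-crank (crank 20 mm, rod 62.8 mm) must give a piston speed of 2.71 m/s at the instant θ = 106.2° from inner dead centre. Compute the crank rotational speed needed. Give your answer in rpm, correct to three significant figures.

For an in-line slider-crank, |v_piston| = rω|sinθ|·[1 + r cosθ/√(L² − r² sin²θ)].
With r = 0.02 m, L = 0.0628 m, θ = 106.2°: the bracketed kinematic factor |dx/dθ| = 0.017414 m.
ω = v/|dx/dθ| = 2.71/0.017414 = 155.63 rad/s.
N = 60ω/(2π) = 1486.1 rpm.

1490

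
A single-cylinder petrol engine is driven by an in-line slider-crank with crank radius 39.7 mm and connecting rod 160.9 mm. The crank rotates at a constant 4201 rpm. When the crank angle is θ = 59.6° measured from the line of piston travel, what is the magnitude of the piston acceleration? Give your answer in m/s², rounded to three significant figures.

2970

ω = 2π·4201/60 = 439.9 rad/s
x(θ) = r cosθ + √(L² − r² sin²θ); with ω constant, a = ω²·d²x/dθ².
d²x/dθ² = −r cosθ − r²(cos2θ)/√u − r⁴ sin²2θ/(4u^{3/2}),  u = L² − r² sin²θ = 0.0247163 m².
Substituting r = 0.0397 m, L = 0.1609 m, θ = 59.6°: d²x/dθ² = -0.01532 m.
a = ω²·d²x/dθ² = (439.9)²·(-0.01532) = -2965.1 m/s²;  |a| = 2965.1 m/s².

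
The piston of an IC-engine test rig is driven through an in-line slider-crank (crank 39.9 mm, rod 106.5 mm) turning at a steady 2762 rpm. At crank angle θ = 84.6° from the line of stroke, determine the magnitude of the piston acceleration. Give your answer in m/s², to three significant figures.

ω = 2π·2762/60 = 289.2 rad/s
x(θ) = r cosθ + √(L² − r² sin²θ); with ω constant, a = ω²·d²x/dθ².
d²x/dθ² = −r cosθ − r²(cos2θ)/√u − r⁴ sin²2θ/(4u^{3/2}),  u = L² − r² sin²θ = 0.00976434 m².
Substituting r = 0.0399 m, L = 0.1065 m, θ = 84.6°: d²x/dθ² = +0.012048 m.
a = ω²·d²x/dθ² = (289.2)²·(+0.012048) = +1007.9 m/s²;  |a| = 1007.9 m/s².

1010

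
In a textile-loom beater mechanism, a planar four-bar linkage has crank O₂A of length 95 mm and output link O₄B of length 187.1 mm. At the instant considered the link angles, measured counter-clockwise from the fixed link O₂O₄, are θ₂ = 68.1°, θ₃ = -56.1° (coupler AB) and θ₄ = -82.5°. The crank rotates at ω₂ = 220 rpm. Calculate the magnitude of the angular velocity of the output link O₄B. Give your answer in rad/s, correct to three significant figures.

ω₂ = 23.04 rad/s (from 220 rpm).
Differentiating the loop-closure r₂e^{iθ₂}+r₃e^{iθ₃}=r₁+r₄e^{iθ₄} gives r₂ω₂e^{iθ₂}+r₃ω₃e^{iθ₃}=r₄ω₄e^{iθ₄}.
Eliminating the other unknown: ω₄ = r₂ω₂ sin(θ₂−θ₃) / [r₄ sin(θ₄−θ₃)].
Numerator sine = +0.82708; denominator sine = -0.44464.
Result = 0.095·23.04·(+0.82708) / (0.1871·(-0.44464)) = -21.759 rad/s; magnitude 21.759 rad/s.

21.8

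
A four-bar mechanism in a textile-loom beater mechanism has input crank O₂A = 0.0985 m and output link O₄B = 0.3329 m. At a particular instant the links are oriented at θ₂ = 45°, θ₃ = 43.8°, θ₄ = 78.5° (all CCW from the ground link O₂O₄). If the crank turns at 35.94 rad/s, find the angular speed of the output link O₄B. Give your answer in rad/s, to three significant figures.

0.391

ω₂ = 35.94 rad/s
Differentiating the loop-closure r₂e^{iθ₂}+r₃e^{iθ₃}=r₁+r₄e^{iθ₄} gives r₂ω₂e^{iθ₂}+r₃ω₃e^{iθ₃}=r₄ω₄e^{iθ₄}.
Eliminating the other unknown: ω₄ = r₂ω₂ sin(θ₂−θ₃) / [r₄ sin(θ₄−θ₃)].
Numerator sine = +0.02094; denominator sine = +0.56928.
Result = 0.0985·35.94·(+0.02094) / (0.3329·(+0.56928)) = +0.3912 rad/s; magnitude 0.3912 rad/s.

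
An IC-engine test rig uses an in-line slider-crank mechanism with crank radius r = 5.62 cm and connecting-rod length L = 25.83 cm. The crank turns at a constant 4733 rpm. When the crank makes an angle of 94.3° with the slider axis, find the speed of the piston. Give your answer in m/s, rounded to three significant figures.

ω = 2π·4733/60 = 495.6 rad/s
For an in-line slider-crank, x = r cosθ + √(L² − r² sin²θ), so v = −rω sinθ·[1 + r cosθ/√(L² − r² sin²θ)].
With r = 0.0562 m, L = 0.2583 m, θ = 94.3°: √(L² − r² sin²θ) = 0.25215 m.
v = −0.0562·495.6·0.99719·[1 + 0.0562·-0.07498/0.25215] = -27.312 m/s.
|v| = 27.312 m/s.

27.3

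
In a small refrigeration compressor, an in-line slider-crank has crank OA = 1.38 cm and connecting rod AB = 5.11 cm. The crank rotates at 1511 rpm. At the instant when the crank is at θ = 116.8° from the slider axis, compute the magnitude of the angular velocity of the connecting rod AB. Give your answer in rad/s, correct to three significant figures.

19.9

ω = 158.2 rad/s (converted from 1511 rpm).
The rod makes angle φ with the slider axis where L sinφ = r sinθ; differentiating, L cosφ·φ̇ = r ω cosθ.
L cosφ = √(L² − r² sin²θ) = 0.049593 m.
|ω_rod| = r ω |cosθ| / √(L² − r² sin²θ) = 0.0138·158.2·0.45088/0.049593 = 19.852 rad/s.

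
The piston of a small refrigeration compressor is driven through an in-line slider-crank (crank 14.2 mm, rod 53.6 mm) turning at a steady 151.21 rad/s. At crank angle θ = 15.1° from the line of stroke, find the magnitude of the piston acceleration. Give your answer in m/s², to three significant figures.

ω = 151.2 rad/s
x(θ) = r cosθ + √(L² − r² sin²θ); with ω constant, a = ω²·d²x/dθ².
d²x/dθ² = −r cosθ − r²(cos2θ)/√u − r⁴ sin²2θ/(4u^{3/2}),  u = L² − r² sin²θ = 0.00285928 m².
Substituting r = 0.0142 m, L = 0.0536 m, θ = 15.1°: d²x/dθ² = -0.016986 m.
a = ω²·d²x/dθ² = (151.2)²·(-0.016986) = -388.37 m/s²;  |a| = 388.37 m/s².

388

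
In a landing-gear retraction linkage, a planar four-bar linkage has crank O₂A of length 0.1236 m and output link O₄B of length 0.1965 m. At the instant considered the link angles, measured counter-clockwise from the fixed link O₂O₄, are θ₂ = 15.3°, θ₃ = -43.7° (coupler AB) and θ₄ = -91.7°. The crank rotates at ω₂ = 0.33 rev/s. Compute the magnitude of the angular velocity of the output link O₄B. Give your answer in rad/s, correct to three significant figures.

ω₂ = 2.073 rad/s (from 0.33 rev/s).
Differentiating the loop-closure r₂e^{iθ₂}+r₃e^{iθ₃}=r₁+r₄e^{iθ₄} gives r₂ω₂e^{iθ₂}+r₃ω₃e^{iθ₃}=r₄ω₄e^{iθ₄}.
Eliminating the other unknown: ω₄ = r₂ω₂ sin(θ₂−θ₃) / [r₄ sin(θ₄−θ₃)].
Numerator sine = +0.85717; denominator sine = -0.74314.
Result = 0.1236·2.073·(+0.85717) / (0.1965·(-0.74314)) = -1.5043 rad/s; magnitude 1.5043 rad/s.

1.50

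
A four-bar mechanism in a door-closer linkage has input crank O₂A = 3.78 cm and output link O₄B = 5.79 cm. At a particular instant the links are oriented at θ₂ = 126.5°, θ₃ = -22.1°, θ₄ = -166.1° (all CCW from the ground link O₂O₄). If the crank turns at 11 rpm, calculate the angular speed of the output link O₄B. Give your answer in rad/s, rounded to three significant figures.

ω₂ = 1.152 rad/s (from 11 rpm).
Differentiating the loop-closure r₂e^{iθ₂}+r₃e^{iθ₃}=r₁+r₄e^{iθ₄} gives r₂ω₂e^{iθ₂}+r₃ω₃e^{iθ₃}=r₄ω₄e^{iθ₄}.
Eliminating the other unknown: ω₄ = r₂ω₂ sin(θ₂−θ₃) / [r₄ sin(θ₄−θ₃)].
Numerator sine = +0.52101; denominator sine = -0.58779.
Result = 0.0378·1.152·(+0.52101) / (0.0579·(-0.58779)) = -0.66659 rad/s; magnitude 0.66659 rad/s.

0.667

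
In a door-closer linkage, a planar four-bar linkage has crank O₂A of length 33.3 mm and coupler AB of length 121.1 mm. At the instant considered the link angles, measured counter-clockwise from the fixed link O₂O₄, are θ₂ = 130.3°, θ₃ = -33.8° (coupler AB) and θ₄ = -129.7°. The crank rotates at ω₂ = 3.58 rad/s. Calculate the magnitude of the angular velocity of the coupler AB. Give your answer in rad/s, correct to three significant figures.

0.975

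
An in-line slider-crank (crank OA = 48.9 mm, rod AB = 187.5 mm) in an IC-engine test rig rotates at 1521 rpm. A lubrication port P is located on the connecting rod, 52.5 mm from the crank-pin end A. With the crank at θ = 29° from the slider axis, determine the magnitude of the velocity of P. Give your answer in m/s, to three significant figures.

ω = 159.3 rad/s.  Crank-pin speed |V_A| = rω = 7.7887 m/s, perpendicular to OA.
Rod angle: sinφ = −(r/L) sinθ ⇒ φ = -7.264°; ω_rod = −rω cosθ/√(L²−r²sin²θ) = -36.626 rad/s.
V_P = V_A + ω_rod × AP, with AP = 0.0525 m along the rod.
Components: V_Px = −rω sinθ − a·ω_rod·sinφ = -4.0192 m/s;  V_Py = rω cosθ + a·ω_rod·cosφ = +4.9048 m/s.
|V_P| = √(V_Px² + V_Py²) = 6.3412 m/s.

6.34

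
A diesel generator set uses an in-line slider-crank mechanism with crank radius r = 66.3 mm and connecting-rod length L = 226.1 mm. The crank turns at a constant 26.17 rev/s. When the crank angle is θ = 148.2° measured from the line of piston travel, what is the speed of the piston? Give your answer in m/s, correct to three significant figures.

4.30

ω = 2π·26.2 = 164.4 rad/s
For an in-line slider-crank, x = r cosθ + √(L² − r² sin²θ), so v = −rω sinθ·[1 + r cosθ/√(L² − r² sin²θ)].
With r = 0.0663 m, L = 0.2261 m, θ = 148.2°: √(L² − r² sin²θ) = 0.22338 m.
v = −0.0663·164.4·0.52696·[1 + 0.0663·-0.84989/0.22338] = -4.2957 m/s.
|v| = 4.2957 m/s.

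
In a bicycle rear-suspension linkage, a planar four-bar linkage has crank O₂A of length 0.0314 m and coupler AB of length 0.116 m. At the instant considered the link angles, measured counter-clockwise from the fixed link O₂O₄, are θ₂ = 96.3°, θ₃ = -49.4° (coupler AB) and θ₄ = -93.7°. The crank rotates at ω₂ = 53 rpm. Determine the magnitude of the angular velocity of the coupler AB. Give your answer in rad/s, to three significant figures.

ω₂ = 5.55 rad/s (from 53 rpm).
Differentiating the loop-closure r₂e^{iθ₂}+r₃e^{iθ₃}=r₁+r₄e^{iθ₄} gives r₂ω₂e^{iθ₂}+r₃ω₃e^{iθ₃}=r₄ω₄e^{iθ₄}.
Eliminating the other unknown: ω₃ = r₂ω₂ sin(θ₄−θ₂) / [r₃ sin(θ₃−θ₄)].
Numerator sine = +0.17365; denominator sine = +0.69842.
Result = 0.0314·5.55·(+0.17365) / (0.116·(+0.69842)) = +0.37354 rad/s; magnitude 0.37354 rad/s.

0.374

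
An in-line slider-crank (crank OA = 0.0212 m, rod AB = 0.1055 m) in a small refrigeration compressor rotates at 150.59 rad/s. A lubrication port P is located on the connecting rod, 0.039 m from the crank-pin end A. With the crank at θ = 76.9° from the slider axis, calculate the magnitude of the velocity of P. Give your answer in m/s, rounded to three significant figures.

3.20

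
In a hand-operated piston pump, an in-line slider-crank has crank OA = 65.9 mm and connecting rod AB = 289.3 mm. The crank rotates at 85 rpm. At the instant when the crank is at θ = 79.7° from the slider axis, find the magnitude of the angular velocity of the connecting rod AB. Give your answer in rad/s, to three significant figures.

0.372

ω = 8.901 rad/s (converted from 85 rpm).
The rod makes angle φ with the slider axis where L sinφ = r sinθ; differentiating, L cosφ·φ̇ = r ω cosθ.
L cosφ = √(L² − r² sin²θ) = 0.28194 m.
|ω_rod| = r ω |cosθ| / √(L² − r² sin²θ) = 0.0659·8.901·0.17880/0.28194 = 0.372 rad/s.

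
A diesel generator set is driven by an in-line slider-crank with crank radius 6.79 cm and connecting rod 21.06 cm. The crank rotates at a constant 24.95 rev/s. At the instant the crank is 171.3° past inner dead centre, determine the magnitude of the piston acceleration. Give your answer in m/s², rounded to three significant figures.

1130

ω = 2π·24.9 = 156.8 rad/s
x(θ) = r cosθ + √(L² − r² sin²θ); with ω constant, a = ω²·d²x/dθ².
d²x/dθ² = −r cosθ − r²(cos2θ)/√u − r⁴ sin²2θ/(4u^{3/2}),  u = L² − r² sin²θ = 0.0442469 m².
Substituting r = 0.0679 m, L = 0.2106 m, θ = 171.3°: d²x/dθ² = +0.046153 m.
a = ω²·d²x/dθ² = (156.8)²·(+0.046153) = +1134.2 m/s²;  |a| = 1134.2 m/s².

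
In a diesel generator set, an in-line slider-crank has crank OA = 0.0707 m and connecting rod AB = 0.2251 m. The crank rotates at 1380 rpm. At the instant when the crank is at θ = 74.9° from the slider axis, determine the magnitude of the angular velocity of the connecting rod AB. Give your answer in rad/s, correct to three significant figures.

ω = 144.5 rad/s (converted from 1380 rpm).
The rod makes angle φ with the slider axis where L sinφ = r sinθ; differentiating, L cosφ·φ̇ = r ω cosθ.
L cosφ = √(L² − r² sin²θ) = 0.2145 m.
|ω_rod| = r ω |cosθ| / √(L² − r² sin²θ) = 0.0707·144.5·0.26050/0.2145 = 12.408 rad/s.

12.4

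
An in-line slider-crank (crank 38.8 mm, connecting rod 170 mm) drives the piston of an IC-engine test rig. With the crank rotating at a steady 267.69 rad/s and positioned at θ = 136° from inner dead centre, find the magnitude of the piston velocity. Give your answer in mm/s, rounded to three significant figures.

6020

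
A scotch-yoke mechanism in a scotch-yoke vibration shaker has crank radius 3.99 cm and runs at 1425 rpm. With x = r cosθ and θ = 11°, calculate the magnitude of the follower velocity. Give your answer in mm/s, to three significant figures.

1140

ω = 149.2 rad/s (from 1425 rpm).
x = r cosθ ⇒ ẋ = −rω sinθ.
|v| = rω|sinθ| = 0.0399·149.2·|sin 11°| = 1.1361 m/s = 1136.1 mm/s.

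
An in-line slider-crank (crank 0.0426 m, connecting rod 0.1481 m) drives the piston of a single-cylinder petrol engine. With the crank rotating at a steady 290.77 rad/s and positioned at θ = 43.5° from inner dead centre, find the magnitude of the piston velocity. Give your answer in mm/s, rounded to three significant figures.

ω = 290.8 rad/s
For an in-line slider-crank, x = r cosθ + √(L² − r² sin²θ), so v = −rω sinθ·[1 + r cosθ/√(L² − r² sin²θ)].
With r = 0.0426 m, L = 0.1481 m, θ = 43.5°: √(L² − r² sin²θ) = 0.14517 m.
v = −0.0426·290.8·0.68835·[1 + 0.0426·0.72537/0.14517] = -10.341 m/s.
|v| = 10.341 m/s = 10341 mm/s.

10300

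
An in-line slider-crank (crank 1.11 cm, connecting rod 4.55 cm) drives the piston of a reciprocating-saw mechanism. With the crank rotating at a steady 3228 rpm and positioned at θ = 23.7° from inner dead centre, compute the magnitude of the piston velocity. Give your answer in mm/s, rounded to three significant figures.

ω = 2π·3228/60 = 338 rad/s
For an in-line slider-crank, x = r cosθ + √(L² − r² sin²θ), so v = −rω sinθ·[1 + r cosθ/√(L² − r² sin²θ)].
With r = 0.0111 m, L = 0.0455 m, θ = 23.7°: √(L² − r² sin²θ) = 0.045281 m.
v = −0.0111·338·0.40195·[1 + 0.0111·0.91566/0.045281] = -1.8467 m/s.
|v| = 1.8467 m/s = 1846.7 mm/s.

1850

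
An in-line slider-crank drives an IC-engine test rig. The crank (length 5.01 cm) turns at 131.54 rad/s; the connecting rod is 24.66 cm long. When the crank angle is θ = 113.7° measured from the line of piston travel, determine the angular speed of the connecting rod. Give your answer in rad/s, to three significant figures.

ω = 131.5 rad/s
The rod makes angle φ with the slider axis where L sinφ = r sinθ; differentiating, L cosφ·φ̇ = r ω cosθ.
L cosφ = √(L² − r² sin²θ) = 0.2423 m.
|ω_rod| = r ω |cosθ| / √(L² − r² sin²θ) = 0.0501·131.5·0.40195/0.2423 = 10.933 rad/s.

10.9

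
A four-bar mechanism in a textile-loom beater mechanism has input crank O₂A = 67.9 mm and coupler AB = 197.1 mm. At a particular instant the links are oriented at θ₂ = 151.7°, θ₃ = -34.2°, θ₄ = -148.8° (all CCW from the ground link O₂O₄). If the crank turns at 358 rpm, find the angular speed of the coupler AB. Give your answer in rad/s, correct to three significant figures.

ω₂ = 37.49 rad/s (from 358 rpm).
Differentiating the loop-closure r₂e^{iθ₂}+r₃e^{iθ₃}=r₁+r₄e^{iθ₄} gives r₂ω₂e^{iθ₂}+r₃ω₃e^{iθ₃}=r₄ω₄e^{iθ₄}.
Eliminating the other unknown: ω₃ = r₂ω₂ sin(θ₄−θ₂) / [r₃ sin(θ₃−θ₄)].
Numerator sine = +0.86163; denominator sine = +0.90924.
Result = 0.0679·37.49·(+0.86163) / (0.1971·(+0.90924)) = +12.239 rad/s; magnitude 12.239 rad/s.

12.2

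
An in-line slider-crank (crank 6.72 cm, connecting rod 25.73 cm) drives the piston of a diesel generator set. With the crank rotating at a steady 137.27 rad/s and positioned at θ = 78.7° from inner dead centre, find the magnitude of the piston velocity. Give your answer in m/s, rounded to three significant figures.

9.52

ω = 137.3 rad/s
For an in-line slider-crank, x = r cosθ + √(L² − r² sin²θ), so v = −rω sinθ·[1 + r cosθ/√(L² − r² sin²θ)].
With r = 0.0672 m, L = 0.2573 m, θ = 78.7°: √(L² − r² sin²θ) = 0.24872 m.
v = −0.0672·137.3·0.98061·[1 + 0.0672·0.19595/0.24872] = -9.5246 m/s.
|v| = 9.5246 m/s.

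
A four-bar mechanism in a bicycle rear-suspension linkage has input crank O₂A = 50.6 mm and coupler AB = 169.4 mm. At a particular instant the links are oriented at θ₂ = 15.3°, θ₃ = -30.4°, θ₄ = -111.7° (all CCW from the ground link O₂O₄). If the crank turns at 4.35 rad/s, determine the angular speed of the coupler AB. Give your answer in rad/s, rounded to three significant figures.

ω₂ = 4.35 rad/s
Differentiating the loop-closure r₂e^{iθ₂}+r₃e^{iθ₃}=r₁+r₄e^{iθ₄} gives r₂ω₂e^{iθ₂}+r₃ω₃e^{iθ₃}=r₄ω₄e^{iθ₄}.
Eliminating the other unknown: ω₃ = r₂ω₂ sin(θ₄−θ₂) / [r₃ sin(θ₃−θ₄)].
Numerator sine = -0.79864; denominator sine = +0.98849.
Result = 0.0506·4.35·(-0.79864) / (0.1694·(+0.98849)) = -1.0498 rad/s; magnitude 1.0498 rad/s.

1.05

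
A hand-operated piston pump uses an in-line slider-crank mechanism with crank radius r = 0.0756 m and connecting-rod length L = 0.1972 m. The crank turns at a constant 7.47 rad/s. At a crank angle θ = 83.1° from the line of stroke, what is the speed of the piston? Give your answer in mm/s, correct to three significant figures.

589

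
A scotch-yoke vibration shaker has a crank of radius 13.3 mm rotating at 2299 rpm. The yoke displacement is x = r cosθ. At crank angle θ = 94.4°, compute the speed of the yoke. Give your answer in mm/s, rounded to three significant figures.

3190

ω = 240.8 rad/s (from 2299 rpm).
x = r cosθ ⇒ ẋ = −rω sinθ.
|v| = rω|sinθ| = 0.0133·240.8·|sin 94.4°| = 3.1925 m/s = 3192.5 mm/s.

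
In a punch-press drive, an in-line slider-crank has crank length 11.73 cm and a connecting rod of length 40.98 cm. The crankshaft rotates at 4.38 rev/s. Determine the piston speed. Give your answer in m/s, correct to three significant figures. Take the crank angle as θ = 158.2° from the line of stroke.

0.878

ω = 2π·4.38 = 27.52 rad/s
For an in-line slider-crank, x = r cosθ + √(L² − r² sin²θ), so v = −rω sinθ·[1 + r cosθ/√(L² − r² sin²θ)].
With r = 0.1173 m, L = 0.4098 m, θ = 158.2°: √(L² − r² sin²θ) = 0.40748 m.
v = −0.1173·27.52·0.37137·[1 + 0.1173·-0.92849/0.40748] = -0.8784 m/s.
|v| = 0.8784 m/s.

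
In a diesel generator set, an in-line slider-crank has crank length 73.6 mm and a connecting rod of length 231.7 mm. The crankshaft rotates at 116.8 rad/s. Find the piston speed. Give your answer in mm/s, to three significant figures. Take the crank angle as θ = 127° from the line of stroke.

ω = 116.8 rad/s
For an in-line slider-crank, x = r cosθ + √(L² − r² sin²θ), so v = −rω sinθ·[1 + r cosθ/√(L² − r² sin²θ)].
With r = 0.0736 m, L = 0.2317 m, θ = 127°: √(L² − r² sin²θ) = 0.22412 m.
v = −0.0736·116.8·0.79864·[1 + 0.0736·-0.60182/0.22412] = -5.5086 m/s.
|v| = 5.5086 m/s = 5508.6 mm/s.

5510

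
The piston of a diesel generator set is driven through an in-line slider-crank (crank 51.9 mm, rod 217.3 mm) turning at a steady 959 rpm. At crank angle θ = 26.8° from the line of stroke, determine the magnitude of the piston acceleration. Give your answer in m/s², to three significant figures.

ω = 2π·959/60 = 100.4 rad/s
x(θ) = r cosθ + √(L² − r² sin²θ); with ω constant, a = ω²·d²x/dθ².
d²x/dθ² = −r cosθ − r²(cos2θ)/√u − r⁴ sin²2θ/(4u^{3/2}),  u = L² − r² sin²θ = 0.0466717 m².
Substituting r = 0.0519 m, L = 0.2173 m, θ = 26.8°: d²x/dθ² = -0.053841 m.
a = ω²·d²x/dθ² = (100.4)²·(-0.053841) = -543.01 m/s²;  |a| = 543.01 m/s².

543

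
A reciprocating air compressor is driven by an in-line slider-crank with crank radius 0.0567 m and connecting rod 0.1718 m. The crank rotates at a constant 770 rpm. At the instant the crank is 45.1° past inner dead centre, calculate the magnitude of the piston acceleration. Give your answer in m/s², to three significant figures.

263

ω = 2π·770/60 = 80.63 rad/s
x(θ) = r cosθ + √(L² − r² sin²θ); with ω constant, a = ω²·d²x/dθ².
d²x/dθ² = −r cosθ − r²(cos2θ)/√u − r⁴ sin²2θ/(4u^{3/2}),  u = L² − r² sin²θ = 0.0279022 m².
Substituting r = 0.0567 m, L = 0.1718 m, θ = 45.1°: d²x/dθ² = -0.04051 m.
a = ω²·d²x/dθ² = (80.63)²·(-0.04051) = -263.39 m/s²;  |a| = 263.39 m/s².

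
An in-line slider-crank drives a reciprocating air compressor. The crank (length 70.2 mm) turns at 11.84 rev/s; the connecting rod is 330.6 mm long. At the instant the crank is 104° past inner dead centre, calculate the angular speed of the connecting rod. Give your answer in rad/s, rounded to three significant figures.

ω = 74.39 rad/s (converted from 11.84 rev/s).
The rod makes angle φ with the slider axis where L sinφ = r sinθ; differentiating, L cosφ·φ̇ = r ω cosθ.
L cosφ = √(L² − r² sin²θ) = 0.32351 m.
|ω_rod| = r ω |cosθ| / √(L² − r² sin²θ) = 0.0702·74.39·0.24192/0.32351 = 3.9054 rad/s.

3.91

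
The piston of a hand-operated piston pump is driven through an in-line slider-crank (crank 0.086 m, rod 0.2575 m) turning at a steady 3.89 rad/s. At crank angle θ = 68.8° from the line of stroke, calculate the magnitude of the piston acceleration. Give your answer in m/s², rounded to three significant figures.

ω = 3.89 rad/s
x(θ) = r cosθ + √(L² − r² sin²θ); with ω constant, a = ω²·d²x/dθ².
d²x/dθ² = −r cosθ − r²(cos2θ)/√u − r⁴ sin²2θ/(4u^{3/2}),  u = L² − r² sin²θ = 0.0598774 m².
Substituting r = 0.086 m, L = 0.2575 m, θ = 68.8°: d²x/dθ² = -0.0092043 m.
a = ω²·d²x/dθ² = (3.89)²·(-0.0092043) = -0.13928 m/s²;  |a| = 0.13928 m/s².

0.139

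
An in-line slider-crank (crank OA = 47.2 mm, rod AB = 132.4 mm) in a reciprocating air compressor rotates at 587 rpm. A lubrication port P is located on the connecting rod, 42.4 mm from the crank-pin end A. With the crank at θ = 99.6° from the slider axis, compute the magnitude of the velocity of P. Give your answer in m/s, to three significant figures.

2.82

ω = 61.47 rad/s.  Crank-pin speed |V_A| = rω = 2.9014 m/s, perpendicular to OA.
Rod angle: sinφ = −(r/L) sinθ ⇒ φ = -20.579°; ω_rod = −rω cosθ/√(L²−r²sin²θ) = +3.9037 rad/s.
V_P = V_A + ω_rod × AP, with AP = 0.0424 m along the rod.
Components: V_Px = −rω sinθ − a·ω_rod·sinφ = -2.8026 m/s;  V_Py = rω cosθ + a·ω_rod·cosφ = -0.32891 m/s.
|V_P| = √(V_Px² + V_Py²) = 2.8218 m/s.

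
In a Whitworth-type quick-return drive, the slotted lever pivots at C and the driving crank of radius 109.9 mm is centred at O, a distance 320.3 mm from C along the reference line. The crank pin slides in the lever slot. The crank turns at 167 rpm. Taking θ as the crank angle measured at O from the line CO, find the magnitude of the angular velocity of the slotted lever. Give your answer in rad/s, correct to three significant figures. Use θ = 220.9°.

ω = 17.49 rad/s (from 167 rpm).
Crank pin A relative to C: A = (d + r cosθ, r sinθ); lever angle φ = atan2(r sinθ, d + r cosθ).
Differentiating tanφ: φ̇ = rω(d cosθ + r)/(d² + r² + 2dr cosθ).
d² + r² + 2dr cosθ = |CA|² = 0.0614565 m²;  d cosθ + r = -0.1322 m.
|ω_lever| = |0.1099·17.49·-0.1322| / 0.0614565 = 4.1343 rad/s.

4.13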